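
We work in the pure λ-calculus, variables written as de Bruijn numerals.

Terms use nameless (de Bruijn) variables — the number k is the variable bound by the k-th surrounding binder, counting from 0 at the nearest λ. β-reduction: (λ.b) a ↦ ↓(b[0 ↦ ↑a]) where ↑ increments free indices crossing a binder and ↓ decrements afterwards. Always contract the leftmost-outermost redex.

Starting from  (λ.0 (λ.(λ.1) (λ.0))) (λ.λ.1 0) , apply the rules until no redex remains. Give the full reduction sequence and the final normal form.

  start: (λ.0 (λ.(λ.1) (λ.0))) (λ.λ.1 0)
  →1  (λ.λ.1 0) (λ.(λ.1) (λ.0))
  →2  λ.(λ.(λ.1) (λ.0)) 0
  →3  λ.(λ.1) (λ.0)
  →4  λ.0

Answer: normal form = λ.0  (in 4 steps)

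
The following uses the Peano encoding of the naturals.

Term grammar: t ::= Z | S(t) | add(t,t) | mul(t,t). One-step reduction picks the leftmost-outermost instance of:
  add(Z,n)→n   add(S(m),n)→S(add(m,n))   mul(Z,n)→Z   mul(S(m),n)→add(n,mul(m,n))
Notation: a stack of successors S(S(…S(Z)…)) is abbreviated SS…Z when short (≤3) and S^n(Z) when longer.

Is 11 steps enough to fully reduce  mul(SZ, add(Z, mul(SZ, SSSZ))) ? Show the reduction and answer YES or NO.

Answer: NO — after 11 steps the term is S(S(S(add(Z, mul(Z, add(Z, mul(SZ, SSSZ))))))), not yet normal

Working:
  start: mul(SZ, add(Z, mul(SZ, SSSZ)))
  step 1: add(add(Z, mul(SZ, SSSZ)), mul(Z, add(Z, mul(SZ, SSSZ))))
  step 2: add(mul(SZ, SSSZ), mul(Z, add(Z, mul(SZ, SSSZ))))
  step 3: add(add(SSSZ, mul(Z, SSSZ)), mul(Z, add(Z, mul(SZ, SSSZ))))
  step 4: add(S(add(SSZ, mul(Z, SSSZ))), mul(Z, add(Z, mul(SZ, SSSZ))))
  step 5: S(add(add(SSZ, mul(Z, SSSZ)), mul(Z, add(Z, mul(SZ, SSSZ)))))
  step 6: S(add(S(add(SZ, mul(Z, SSSZ))), mul(Z, add(Z, mul(SZ, SSSZ)))))
  step 7: S(S(add(add(SZ, mul(Z, SSSZ)), mul(Z, add(Z, mul(SZ, SSSZ))))))
  step 8: S(S(add(S(add(Z, mul(Z, SSSZ))), mul(Z, add(Z, mul(SZ, SSSZ))))))
  step 9: S(S(S(add(add(Z, mul(Z, SSSZ)), mul(Z, add(Z, mul(SZ, SSSZ)))))))
  step 10: S(S(S(add(mul(Z, SSSZ), mul(Z, add(Z, mul(SZ, SSSZ)))))))
  step 11: S(S(S(add(Z, mul(Z, add(Z, mul(SZ, SSSZ)))))))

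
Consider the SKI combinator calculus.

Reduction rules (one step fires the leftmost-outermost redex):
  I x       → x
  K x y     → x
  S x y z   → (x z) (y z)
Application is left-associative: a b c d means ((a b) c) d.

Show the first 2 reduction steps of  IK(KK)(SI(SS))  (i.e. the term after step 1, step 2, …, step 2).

  start: IK(KK)(SI(SS))
  →1  K(KK)(SI(SS))
  →2  KK

Answer: after 2 steps: KK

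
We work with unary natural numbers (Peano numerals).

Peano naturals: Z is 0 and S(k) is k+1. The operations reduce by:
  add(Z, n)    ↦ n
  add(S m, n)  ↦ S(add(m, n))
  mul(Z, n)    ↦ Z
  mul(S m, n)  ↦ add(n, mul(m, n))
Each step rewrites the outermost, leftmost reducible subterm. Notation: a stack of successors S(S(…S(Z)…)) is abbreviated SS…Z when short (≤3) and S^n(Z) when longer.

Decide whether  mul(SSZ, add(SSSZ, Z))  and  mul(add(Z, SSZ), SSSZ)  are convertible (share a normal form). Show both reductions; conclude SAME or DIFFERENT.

Answer: SAME — A ⇓ S^6(Z), B ⇓ S^6(Z)

Working:
Term A:
  start: mul(SSZ, add(SSSZ, Z))
  →1  add(add(SSSZ, Z), mul(SZ, add(SSSZ, Z)))
  →2  add(S(add(SSZ, Z)), mul(SZ, add(SSSZ, Z)))
  →3  S(add(add(SSZ, Z), mul(SZ, add(SSSZ, Z))))
  →4  S(add(S(add(SZ, Z)), mul(SZ, add(SSSZ, Z))))
  →5  S(S(add(add(SZ, Z), mul(SZ, add(SSSZ, Z)))))
  →6  S(S(add(S(add(Z, Z)), mul(SZ, add(SSSZ, Z)))))
  →7  S(S(S(add(add(Z, Z), mul(SZ, add(SSSZ, Z))))))
  →8  S(S(S(add(Z, mul(SZ, add(SSSZ, Z))))))
  →9  S(S(S(mul(SZ, add(SSSZ, Z)))))
  →10  S(S(S(add(add(SSSZ, Z), mul(Z, add(SSSZ, Z))))))
  →11  S(S(S(add(S(add(SSZ, Z)), mul(Z, add(SSSZ, Z))))))
  →12  S(S(S(S(add(add(SSZ, Z), mul(Z, add(SSSZ, Z)))))))
  →13  S(S(S(S(add(S(add(SZ, Z)), mul(Z, add(SSSZ, Z)))))))
  →14  S(S(S(S(S(add(add(SZ, Z), mul(Z, add(SSSZ, Z))))))))
  →15  S(S(S(S(S(add(S(add(Z, Z)), mul(Z, add(SSSZ, Z))))))))
  →16  S(S(S(S(S(S(add(add(Z, Z), mul(Z, add(SSSZ, Z)))))))))
  →17  S(S(S(S(S(S(add(Z, mul(Z, add(SSSZ, Z)))))))))
  →18  S(S(S(S(S(S(mul(Z, add(SSSZ, Z))))))))
  →19  S^6(Z)

Term B:
  start: mul(add(Z, SSZ), SSSZ)
  →1  mul(SSZ, SSSZ)
  →2  add(SSSZ, mul(SZ, SSSZ))
  →3  S(add(SSZ, mul(SZ, SSSZ)))
  →4  S(S(add(SZ, mul(SZ, SSSZ))))
  →5  S(S(S(add(Z, mul(SZ, SSSZ)))))
  →6  S(S(S(mul(SZ, SSSZ))))
  →7  S(S(S(add(SSSZ, mul(Z, SSSZ)))))
  →8  S(S(S(S(add(SSZ, mul(Z, SSSZ))))))
  →9  S(S(S(S(S(add(SZ, mul(Z, SSSZ)))))))
  →10  S(S(S(S(S(S(add(Z, mul(Z, SSSZ))))))))
  →11  S(S(S(S(S(S(mul(Z, SSSZ)))))))
  →12  S^6(Z)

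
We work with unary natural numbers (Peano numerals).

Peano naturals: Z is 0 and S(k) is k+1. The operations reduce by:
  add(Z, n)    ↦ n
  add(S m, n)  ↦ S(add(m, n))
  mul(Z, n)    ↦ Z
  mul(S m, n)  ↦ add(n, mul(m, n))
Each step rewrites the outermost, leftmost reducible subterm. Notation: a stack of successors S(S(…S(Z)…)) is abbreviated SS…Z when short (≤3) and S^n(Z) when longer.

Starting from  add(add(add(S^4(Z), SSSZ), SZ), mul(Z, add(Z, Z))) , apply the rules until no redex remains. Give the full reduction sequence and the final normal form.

  start: add(add(add(S^4(Z), SSSZ), SZ), mul(Z, add(Z, Z)))
  [1] add(add(S(add(SSSZ, SSSZ)), SZ), mul(Z, add(Z, Z)))
  [2] add(S(add(add(SSSZ, SSSZ), SZ)), mul(Z, add(Z, Z)))
  [3] S(add(add(add(SSSZ, SSSZ), SZ), mul(Z, add(Z, Z))))
  [4] S(add(add(S(add(SSZ, SSSZ)), SZ), mul(Z, add(Z, Z))))
  [5] S(add(S(add(add(SSZ, SSSZ), SZ)), mul(Z, add(Z, Z))))
  [6] S(S(add(add(add(SSZ, SSSZ), SZ), mul(Z, add(Z, Z)))))
  [7] S(S(add(add(S(add(SZ, SSSZ)), SZ), mul(Z, add(Z, Z)))))
  [8] S(S(add(S(add(add(SZ, SSSZ), SZ)), mul(Z, add(Z, Z)))))
  [9] S(S(S(add(add(add(SZ, SSSZ), SZ), mul(Z, add(Z, Z))))))
  [10] S(S(S(add(add(S(add(Z, SSSZ)), SZ), mul(Z, add(Z, Z))))))
  [11] S(S(S(add(S(add(add(Z, SSSZ), SZ)), mul(Z, add(Z, Z))))))
  [12] S(S(S(S(add(add(add(Z, SSSZ), SZ), mul(Z, add(Z, Z)))))))
  [13] S(S(S(S(add(add(SSSZ, SZ), mul(Z, add(Z, Z)))))))
  [14] S(S(S(S(add(S(add(SSZ, SZ)), mul(Z, add(Z, Z)))))))
  [15] S(S(S(S(S(add(add(SSZ, SZ), mul(Z, add(Z, Z))))))))
  [16] S(S(S(S(S(add(S(add(SZ, SZ)), mul(Z, add(Z, Z))))))))
  [17] S(S(S(S(S(S(add(add(SZ, SZ), mul(Z, add(Z, Z)))))))))
  [18] S(S(S(S(S(S(add(S(add(Z, SZ)), mul(Z, add(Z, Z)))))))))
  [19] S(S(S(S(S(S(S(add(add(Z, SZ), mul(Z, add(Z, Z))))))))))
  [20] S(S(S(S(S(S(S(add(SZ, mul(Z, add(Z, Z))))))))))
  [21] S(S(S(S(S(S(S(S(add(Z, mul(Z, add(Z, Z)))))))))))
  [22] S(S(S(S(S(S(S(S(mul(Z, add(Z, Z))))))))))
  [23] S^8(Z)

Answer: normal form = S^8(Z)  (in 23 steps)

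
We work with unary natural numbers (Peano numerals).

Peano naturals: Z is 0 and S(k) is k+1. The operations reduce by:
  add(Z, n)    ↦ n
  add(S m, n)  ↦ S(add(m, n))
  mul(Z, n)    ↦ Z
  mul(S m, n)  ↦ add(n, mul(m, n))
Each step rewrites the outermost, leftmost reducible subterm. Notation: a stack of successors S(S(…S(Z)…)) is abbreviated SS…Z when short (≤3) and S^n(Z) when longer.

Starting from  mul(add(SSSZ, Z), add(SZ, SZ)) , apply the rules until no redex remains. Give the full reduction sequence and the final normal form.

Answer: normal form = S^6(Z)  (in 23 steps)

Working:
  start: mul(add(SSSZ, Z), add(SZ, SZ))
  step 1: mul(S(add(SSZ, Z)), add(SZ, SZ))
  step 2: add(add(SZ, SZ), mul(add(SSZ, Z), add(SZ, SZ)))
  step 3: add(S(add(Z, SZ)), mul(add(SSZ, Z), add(SZ, SZ)))
  step 4: S(add(add(Z, SZ), mul(add(SSZ, Z), add(SZ, SZ))))
  step 5: S(add(SZ, mul(add(SSZ, Z), add(SZ, SZ))))
  step 6: S(S(add(Z, mul(add(SSZ, Z), add(SZ, SZ)))))
  step 7: S(S(mul(add(SSZ, Z), add(SZ, SZ))))
  step 8: S(S(mul(S(add(SZ, Z)), add(SZ, SZ))))
  step 9: S(S(add(add(SZ, SZ), mul(add(SZ, Z), add(SZ, SZ)))))
  step 10: S(S(add(S(add(Z, SZ)), mul(add(SZ, Z), add(SZ, SZ)))))
  step 11: S(S(S(add(add(Z, SZ), mul(add(SZ, Z), add(SZ, SZ))))))
  step 12: S(S(S(add(SZ, mul(add(SZ, Z), add(SZ, SZ))))))
  step 13: S(S(S(S(add(Z, mul(add(SZ, Z), add(SZ, SZ)))))))
  step 14: S(S(S(S(mul(add(SZ, Z), add(SZ, SZ))))))
  step 15: S(S(S(S(mul(S(add(Z, Z)), add(SZ, SZ))))))
  step 16: S(S(S(S(add(add(SZ, SZ), mul(add(Z, Z), add(SZ, SZ)))))))
  step 17: S(S(S(S(add(S(add(Z, SZ)), mul(add(Z, Z), add(SZ, SZ)))))))
  step 18: S(S(S(S(S(add(add(Z, SZ), mul(add(Z, Z), add(SZ, SZ))))))))
  step 19: S(S(S(S(S(add(SZ, mul(add(Z, Z), add(SZ, SZ))))))))
  step 20: S(S(S(S(S(S(add(Z, mul(add(Z, Z), add(SZ, SZ)))))))))
  step 21: S(S(S(S(S(S(mul(add(Z, Z), add(SZ, SZ))))))))
  step 22: S(S(S(S(S(S(mul(Z, add(SZ, SZ))))))))
  step 23: S^6(Z)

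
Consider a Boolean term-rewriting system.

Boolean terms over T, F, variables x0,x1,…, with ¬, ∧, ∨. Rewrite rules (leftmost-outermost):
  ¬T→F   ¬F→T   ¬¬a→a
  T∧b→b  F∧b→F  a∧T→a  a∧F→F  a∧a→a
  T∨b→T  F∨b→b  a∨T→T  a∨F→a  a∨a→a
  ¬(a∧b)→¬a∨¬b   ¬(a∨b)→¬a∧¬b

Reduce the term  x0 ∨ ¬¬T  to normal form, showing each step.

Answer: normal form = T  (in 2 steps)

Working:
  start: x0 ∨ ¬¬T
  [1] x0 ∨ T
  [2] T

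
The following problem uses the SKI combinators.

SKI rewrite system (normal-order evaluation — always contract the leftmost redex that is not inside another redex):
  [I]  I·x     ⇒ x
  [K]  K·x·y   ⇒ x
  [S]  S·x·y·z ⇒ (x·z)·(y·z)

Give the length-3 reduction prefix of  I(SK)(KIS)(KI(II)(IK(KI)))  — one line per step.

  start: I(SK)(KIS)(KI(II)(IK(KI)))
  step 1: SK(KIS)(KI(II)(IK(KI)))
  step 2: K(KI(II)(IK(KI)))(KIS(KI(II)(IK(KI))))
  step 3: KI(II)(IK(KI))

Answer: after 3 steps: KI(II)(IK(KI))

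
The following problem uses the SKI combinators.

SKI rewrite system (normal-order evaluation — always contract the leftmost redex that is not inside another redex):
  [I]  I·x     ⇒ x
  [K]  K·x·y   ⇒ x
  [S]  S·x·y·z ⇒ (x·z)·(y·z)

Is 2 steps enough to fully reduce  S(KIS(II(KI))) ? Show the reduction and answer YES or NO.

  start: S(KIS(II(KI)))
  step 1: S(I(II(KI)))
  step 2: S(II(KI))

Answer: NO — after 2 steps the term is S(II(KI)), not yet normal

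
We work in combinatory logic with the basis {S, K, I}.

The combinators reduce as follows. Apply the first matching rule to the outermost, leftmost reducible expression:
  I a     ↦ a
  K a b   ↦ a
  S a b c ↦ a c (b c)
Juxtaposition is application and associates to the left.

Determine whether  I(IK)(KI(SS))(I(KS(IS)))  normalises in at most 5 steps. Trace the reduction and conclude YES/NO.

  start: I(IK)(KI(SS))(I(KS(IS)))
  step 1: IK(KI(SS))(I(KS(IS)))
  step 2: K(KI(SS))(I(KS(IS)))
  step 3: KI(SS)
  step 4: I

Answer: YES — reaches normal form I in 4 ≤ 5 steps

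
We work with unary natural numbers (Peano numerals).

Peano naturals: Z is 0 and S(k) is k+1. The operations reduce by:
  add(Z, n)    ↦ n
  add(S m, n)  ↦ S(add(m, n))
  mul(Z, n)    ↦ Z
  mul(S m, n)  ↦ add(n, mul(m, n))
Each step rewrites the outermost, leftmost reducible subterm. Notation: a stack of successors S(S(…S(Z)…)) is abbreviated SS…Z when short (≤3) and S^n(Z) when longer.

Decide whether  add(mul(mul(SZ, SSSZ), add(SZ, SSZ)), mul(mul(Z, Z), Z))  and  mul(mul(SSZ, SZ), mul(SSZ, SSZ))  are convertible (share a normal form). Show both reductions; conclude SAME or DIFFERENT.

Answer: DIFFERENT — A ⇓ S^9(Z), B ⇓ S^8(Z)

Reduction:
Term A:
  start: add(mul(mul(SZ, SSSZ), add(SZ, SSZ)), mul(mul(Z, Z), Z))
  →1  add(mul(add(SSSZ, mul(Z, SSSZ)), add(SZ, SSZ)), mul(mul(Z, Z), Z))
  →2  add(mul(S(add(SSZ, mul(Z, SSSZ))), add(SZ, SSZ)), mul(mul(Z, Z), Z))
  →3  add(add(add(SZ, SSZ), mul(add(SSZ, mul(Z, SSSZ)), add(SZ, SSZ))), mul(mul(Z, Z), Z))
  →4  add(add(S(add(Z, SSZ)), mul(add(SSZ, mul(Z, SSSZ)), add(SZ, SSZ))), mul(mul(Z, Z), Z))
  →5  add(S(add(add(Z, SSZ), mul(add(SSZ, mul(Z, SSSZ)), add(SZ, SSZ)))), mul(mul(Z, Z), Z))
  →6  S(add(add(add(Z, SSZ), mul(add(SSZ, mul(Z, SSSZ)), add(SZ, SSZ))), mul(mul(Z, Z), Z)))
  →7  S(add(add(SSZ, mul(add(SSZ, mul(Z, SSSZ)), add(SZ, SSZ))), mul(mul(Z, Z), Z)))
  →8  S(add(S(add(SZ, mul(add(SSZ, mul(Z, SSSZ)), add(SZ, SSZ)))), mul(mul(Z, Z), Z)))
  →9  S(S(add(add(SZ, mul(add(SSZ, mul(Z, SSSZ)), add(SZ, SSZ))), mul(mul(Z, Z), Z))))
  →10  S(S(add(S(add(Z, mul(add(SSZ, mul(Z, SSSZ)), add(SZ, SSZ)))), mul(mul(Z, Z), Z))))
  →11  S(S(S(add(add(Z, mul(add(SSZ, mul(Z, SSSZ)), add(SZ, SSZ))), mul(mul(Z, Z), Z)))))
  →12  S(S(S(add(mul(add(SSZ, mul(Z, SSSZ)), add(SZ, SSZ)), mul(mul(Z, Z), Z)))))
  →13  S(S(S(add(mul(S(add(SZ, mul(Z, SSSZ))), add(SZ, SSZ)), mul(mul(Z, Z), Z)))))
  →14  S(S(S(add(add(add(SZ, SSZ), mul(add(SZ, mul(Z, SSSZ)), add(SZ, SSZ))), mul(mul(Z, Z), Z)))))
  →15  S(S(S(add(add(S(add(Z, SSZ)), mul(add(SZ, mul(Z, SSSZ)), add(SZ, SSZ))), mul(mul(Z, Z), Z)))))
  →16  S(S(S(add(S(add(add(Z, SSZ), mul(add(SZ, mul(Z, SSSZ)), add(SZ, SSZ)))), mul(mul(Z, Z), Z)))))
  →17  S(S(S(S(add(add(add(Z, SSZ), mul(add(SZ, mul(Z, SSSZ)), add(SZ, SSZ))), mul(mul(Z, Z), Z))))))
  →18  S(S(S(S(add(add(SSZ, mul(add(SZ, mul(Z, SSSZ)), add(SZ, SSZ))), mul(mul(Z, Z), Z))))))
  →19  S(S(S(S(add(S(add(SZ, mul(add(SZ, mul(Z, SSSZ)), add(SZ, SSZ)))), mul(mul(Z, Z), Z))))))
  →20  S(S(S(S(S(add(add(SZ, mul(add(SZ, mul(Z, SSSZ)), add(SZ, SSZ))), mul(mul(Z, Z), Z)))))))
  →21  S(S(S(S(S(add(S(add(Z, mul(add(SZ, mul(Z, SSSZ)), add(SZ, SSZ)))), mul(mul(Z, Z), Z)))))))
  →22  S(S(S(S(S(S(add(add(Z, mul(add(SZ, mul(Z, SSSZ)), add(SZ, SSZ))), mul(mul(Z, Z), Z))))))))
  →23  S(S(S(S(S(S(add(mul(add(SZ, mul(Z, SSSZ)), add(SZ, SSZ)), mul(mul(Z, Z), Z))))))))
  →24  S(S(S(S(S(S(add(mul(S(add(Z, mul(Z, SSSZ))), add(SZ, SSZ)), mul(mul(Z, Z), Z))))))))
  →25  S(S(S(S(S(S(add(add(add(SZ, SSZ), mul(add(Z, mul(Z, SSSZ)), add(SZ, SSZ))), mul(mul(Z, Z), Z))))))))
  →26  S(S(S(S(S(S(add(add(S(add(Z, SSZ)), mul(add(Z, mul(Z, SSSZ)), add(SZ, SSZ))), mul(mul(Z, Z), Z))))))))
  →27  S(S(S(S(S(S(add(S(add(add(Z, SSZ), mul(add(Z, mul(Z, SSSZ)), add(SZ, SSZ)))), mul(mul(Z, Z), Z))))))))
  →28  S(S(S(S(S(S(S(add(add(add(Z, SSZ), mul(add(Z, mul(Z, SSSZ)), add(SZ, SSZ))), mul(mul(Z, Z), Z)))))))))
  →29  S(S(S(S(S(S(S(add(add(SSZ, mul(add(Z, mul(Z, SSSZ)), add(SZ, SSZ))), mul(mul(Z, Z), Z)))))))))
  →30  S(S(S(S(S(S(S(add(S(add(SZ, mul(add(Z, mul(Z, SSSZ)), add(SZ, SSZ)))), mul(mul(Z, Z), Z)))))))))
  →31  S(S(S(S(S(S(S(S(add(add(SZ, mul(add(Z, mul(Z, SSSZ)), add(SZ, SSZ))), mul(mul(Z, Z), Z))))))))))
  →32  S(S(S(S(S(S(S(S(add(S(add(Z, mul(add(Z, mul(Z, SSSZ)), add(SZ, SSZ)))), mul(mul(Z, Z), Z))))))))))
  →33  S(S(S(S(S(S(S(S(S(add(add(Z, mul(add(Z, mul(Z, SSSZ)), add(SZ, SSZ))), mul(mul(Z, Z), Z)))))))))))
  →34  S(S(S(S(S(S(S(S(S(add(mul(add(Z, mul(Z, SSSZ)), add(SZ, SSZ)), mul(mul(Z, Z), Z)))))))))))
  →35  S(S(S(S(S(S(S(S(S(add(mul(mul(Z, SSSZ), add(SZ, SSZ)), mul(mul(Z, Z), Z)))))))))))
  →36  S(S(S(S(S(S(S(S(S(add(mul(Z, add(SZ, SSZ)), mul(mul(Z, Z), Z)))))))))))
  →37  S(S(S(S(S(S(S(S(S(add(Z, mul(mul(Z, Z), Z)))))))))))
  →38  S(S(S(S(S(S(S(S(S(mul(mul(Z, Z), Z))))))))))
  →39  S(S(S(S(S(S(S(S(S(mul(Z, Z))))))))))
  →40  S^9(Z)

Term B:
  start: mul(mul(SSZ, SZ), mul(SSZ, SSZ))
  →1  mul(add(SZ, mul(SZ, SZ)), mul(SSZ, SSZ))
  →2  mul(S(add(Z, mul(SZ, SZ))), mul(SSZ, SSZ))
  →3  add(mul(SSZ, SSZ), mul(add(Z, mul(SZ, SZ)), mul(SSZ, SSZ)))
  →4  add(add(SSZ, mul(SZ, SSZ)), mul(add(Z, mul(SZ, SZ)), mul(SSZ, SSZ)))
  →5  add(S(add(SZ, mul(SZ, SSZ))), mul(add(Z, mul(SZ, SZ)), mul(SSZ, SSZ)))
  →6  S(add(add(SZ, mul(SZ, SSZ)), mul(add(Z, mul(SZ, SZ)), mul(SSZ, SSZ))))
  →7  S(add(S(add(Z, mul(SZ, SSZ))), mul(add(Z, mul(SZ, SZ)), mul(SSZ, SSZ))))
  →8  S(S(add(add(Z, mul(SZ, SSZ)), mul(add(Z, mul(SZ, SZ)), mul(SSZ, SSZ)))))
  →9  S(S(add(mul(SZ, SSZ), mul(add(Z, mul(SZ, SZ)), mul(SSZ, SSZ)))))
  →10  S(S(add(add(SSZ, mul(Z, SSZ)), mul(add(Z, mul(SZ, SZ)), mul(SSZ, SSZ)))))
  →11  S(S(add(S(add(SZ, mul(Z, SSZ))), mul(add(Z, mul(SZ, SZ)), mul(SSZ, SSZ)))))
  →12  S(S(S(add(add(SZ, mul(Z, SSZ)), mul(add(Z, mul(SZ, SZ)), mul(SSZ, SSZ))))))
  →13  S(S(S(add(S(add(Z, mul(Z, SSZ))), mul(add(Z, mul(SZ, SZ)), mul(SSZ, SSZ))))))
  →14  S(S(S(S(add(add(Z, mul(Z, SSZ)), mul(add(Z, mul(SZ, SZ)), mul(SSZ, SSZ)))))))
  →15  S(S(S(S(add(mul(Z, SSZ), mul(add(Z, mul(SZ, SZ)), mul(SSZ, SSZ)))))))
  →16  S(S(S(S(add(Z, mul(add(Z, mul(SZ, SZ)), mul(SSZ, SSZ)))))))
  →17  S(S(S(S(mul(add(Z, mul(SZ, SZ)), mul(SSZ, SSZ))))))
  →18  S(S(S(S(mul(mul(SZ, SZ), mul(SSZ, SSZ))))))
  →19  S(S(S(S(mul(add(SZ, mul(Z, SZ)), mul(SSZ, SSZ))))))
  →20  S(S(S(S(mul(S(add(Z, mul(Z, SZ))), mul(SSZ, SSZ))))))
  →21  S(S(S(S(add(mul(SSZ, SSZ), mul(add(Z, mul(Z, SZ)), mul(SSZ, SSZ)))))))
  →22  S(S(S(S(add(add(SSZ, mul(SZ, SSZ)), mul(add(Z, mul(Z, SZ)), mul(SSZ, SSZ)))))))
  →23  S(S(S(S(add(S(add(SZ, mul(SZ, SSZ))), mul(add(Z, mul(Z, SZ)), mul(SSZ, SSZ)))))))
  →24  S(S(S(S(S(add(add(SZ, mul(SZ, SSZ)), mul(add(Z, mul(Z, SZ)), mul(SSZ, SSZ))))))))
  →25  S(S(S(S(S(add(S(add(Z, mul(SZ, SSZ))), mul(add(Z, mul(Z, SZ)), mul(SSZ, SSZ))))))))
  →26  S(S(S(S(S(S(add(add(Z, mul(SZ, SSZ)), mul(add(Z, mul(Z, SZ)), mul(SSZ, SSZ)))))))))
  →27  S(S(S(S(S(S(add(mul(SZ, SSZ), mul(add(Z, mul(Z, SZ)), mul(SSZ, SSZ)))))))))
  →28  S(S(S(S(S(S(add(add(SSZ, mul(Z, SSZ)), mul(add(Z, mul(Z, SZ)), mul(SSZ, SSZ)))))))))
  →29  S(S(S(S(S(S(add(S(add(SZ, mul(Z, SSZ))), mul(add(Z, mul(Z, SZ)), mul(SSZ, SSZ)))))))))
  →30  S(S(S(S(S(S(S(add(add(SZ, mul(Z, SSZ)), mul(add(Z, mul(Z, SZ)), mul(SSZ, SSZ))))))))))
  →31  S(S(S(S(S(S(S(add(S(add(Z, mul(Z, SSZ))), mul(add(Z, mul(Z, SZ)), mul(SSZ, SSZ))))))))))
  →32  S(S(S(S(S(S(S(S(add(add(Z, mul(Z, SSZ)), mul(add(Z, mul(Z, SZ)), mul(SSZ, SSZ)))))))))))
  →33  S(S(S(S(S(S(S(S(add(mul(Z, SSZ), mul(add(Z, mul(Z, SZ)), mul(SSZ, SSZ)))))))))))
  →34  S(S(S(S(S(S(S(S(add(Z, mul(add(Z, mul(Z, SZ)), mul(SSZ, SSZ)))))))))))
  →35  S(S(S(S(S(S(S(S(mul(add(Z, mul(Z, SZ)), mul(SSZ, SSZ))))))))))
  →36  S(S(S(S(S(S(S(S(mul(mul(Z, SZ), mul(SSZ, SSZ))))))))))
  →37  S(S(S(S(S(S(S(S(mul(Z, mul(SSZ, SSZ))))))))))
  →38  S^8(Z)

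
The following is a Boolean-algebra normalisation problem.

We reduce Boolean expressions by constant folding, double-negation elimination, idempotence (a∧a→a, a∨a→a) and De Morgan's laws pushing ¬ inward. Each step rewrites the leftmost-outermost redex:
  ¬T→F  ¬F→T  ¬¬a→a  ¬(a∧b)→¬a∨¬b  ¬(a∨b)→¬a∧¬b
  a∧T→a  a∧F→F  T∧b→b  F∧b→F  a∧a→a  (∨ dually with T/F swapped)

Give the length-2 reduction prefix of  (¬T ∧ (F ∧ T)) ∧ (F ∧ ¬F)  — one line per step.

  start: (¬T ∧ (F ∧ T)) ∧ (F ∧ ¬F)
  [1] (F ∧ (F ∧ T)) ∧ (F ∧ ¬F)
  [2] F ∧ (F ∧ ¬F)

Answer: after 2 steps: F ∧ (F ∧ ¬F)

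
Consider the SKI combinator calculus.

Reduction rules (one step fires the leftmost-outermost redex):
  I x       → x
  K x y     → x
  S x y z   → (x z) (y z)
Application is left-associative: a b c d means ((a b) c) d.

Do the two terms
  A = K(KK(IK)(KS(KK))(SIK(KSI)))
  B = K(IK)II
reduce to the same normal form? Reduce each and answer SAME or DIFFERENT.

Answer: DIFFERENT — A ⇓ KS, B ⇓ KI

Working:
Term A:
  start: K(KK(IK)(KS(KK))(SIK(KSI)))
  →1  K(K(KS(KK))(SIK(KSI)))
  →2  K(KS(KK))
  →3  KS

Term B:
  start: K(IK)II
  →1  IKI
  →2  KI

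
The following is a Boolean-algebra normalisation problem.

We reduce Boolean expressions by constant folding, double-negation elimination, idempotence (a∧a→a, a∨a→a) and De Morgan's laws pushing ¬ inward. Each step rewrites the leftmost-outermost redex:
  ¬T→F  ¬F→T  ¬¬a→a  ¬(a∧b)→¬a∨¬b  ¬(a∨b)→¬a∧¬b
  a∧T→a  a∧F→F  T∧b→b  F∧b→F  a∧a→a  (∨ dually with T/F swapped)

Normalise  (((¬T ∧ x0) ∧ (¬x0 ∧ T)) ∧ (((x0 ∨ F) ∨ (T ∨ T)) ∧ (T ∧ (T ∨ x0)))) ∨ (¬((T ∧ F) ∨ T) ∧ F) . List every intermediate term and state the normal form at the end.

  start: (((¬T ∧ x0) ∧ (¬x0 ∧ T)) ∧ (((x0 ∨ F) ∨ (T ∨ T)) ∧ (T ∧ (T ∨ x0)))) ∨ (¬((T ∧ F) ∨ T) ∧ F)
  →1  (((F ∧ x0) ∧ (¬x0 ∧ T)) ∧ (((x0 ∨ F) ∨ (T ∨ T)) ∧ (T ∧ (T ∨ x0)))) ∨ (¬((T ∧ F) ∨ T) ∧ F)
  →2  ((F ∧ (¬x0 ∧ T)) ∧ (((x0 ∨ F) ∨ (T ∨ T)) ∧ (T ∧ (T ∨ x0)))) ∨ (¬((T ∧ F) ∨ T) ∧ F)
  →3  (F ∧ (((x0 ∨ F) ∨ (T ∨ T)) ∧ (T ∧ (T ∨ x0)))) ∨ (¬((T ∧ F) ∨ T) ∧ F)
  →4  F ∨ (¬((T ∧ F) ∨ T) ∧ F)
  →5  ¬((T ∧ F) ∨ T) ∧ F
  →6  F

Answer: normal form = F  (in 6 steps)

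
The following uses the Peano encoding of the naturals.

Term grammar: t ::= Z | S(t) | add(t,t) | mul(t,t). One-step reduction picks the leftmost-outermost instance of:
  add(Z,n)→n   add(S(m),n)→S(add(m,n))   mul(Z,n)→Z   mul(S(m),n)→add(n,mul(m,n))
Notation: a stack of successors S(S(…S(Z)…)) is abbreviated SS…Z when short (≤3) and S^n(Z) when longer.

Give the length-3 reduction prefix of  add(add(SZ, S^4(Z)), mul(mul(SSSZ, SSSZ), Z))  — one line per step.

Answer: after 3 steps: S(add(S^4(Z), mul(mul(SSSZ, SSSZ), Z)))

Derivation:
  start: add(add(SZ, S^4(Z)), mul(mul(SSSZ, SSSZ), Z))
  step 1: add(S(add(Z, S^4(Z))), mul(mul(SSSZ, SSSZ), Z))
  step 2: S(add(add(Z, S^4(Z)), mul(mul(SSSZ, SSSZ), Z)))
  step 3: S(add(S^4(Z), mul(mul(SSSZ, SSSZ), Z)))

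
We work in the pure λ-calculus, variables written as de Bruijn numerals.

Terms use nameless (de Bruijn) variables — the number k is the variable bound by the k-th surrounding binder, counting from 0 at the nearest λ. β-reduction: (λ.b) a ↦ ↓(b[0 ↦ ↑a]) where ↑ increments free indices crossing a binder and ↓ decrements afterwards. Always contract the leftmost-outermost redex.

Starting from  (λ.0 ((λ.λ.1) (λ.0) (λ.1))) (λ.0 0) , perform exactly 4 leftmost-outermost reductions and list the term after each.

  start: (λ.0 ((λ.λ.1) (λ.0) (λ.1))) (λ.0 0)
  →1  (λ.0 0) ((λ.λ.1) (λ.0) (λ.λ.0 0))
  →2  (λ.λ.1) (λ.0) (λ.λ.0 0) ((λ.λ.1) (λ.0) (λ.λ.0 0))
  →3  (λ.λ.0) (λ.λ.0 0) ((λ.λ.1) (λ.0) (λ.λ.0 0))
  →4  (λ.0) ((λ.λ.1) (λ.0) (λ.λ.0 0))

Answer: after 4 steps: (λ.0) ((λ.λ.1) (λ.0) (λ.λ.0 0))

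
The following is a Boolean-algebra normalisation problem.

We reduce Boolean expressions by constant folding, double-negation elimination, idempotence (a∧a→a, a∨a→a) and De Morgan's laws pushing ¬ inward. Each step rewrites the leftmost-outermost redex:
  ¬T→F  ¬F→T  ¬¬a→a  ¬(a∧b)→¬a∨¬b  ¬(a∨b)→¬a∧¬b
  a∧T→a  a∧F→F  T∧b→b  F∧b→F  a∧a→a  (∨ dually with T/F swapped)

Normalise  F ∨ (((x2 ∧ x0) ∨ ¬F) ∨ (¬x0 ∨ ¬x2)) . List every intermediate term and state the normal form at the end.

  start: F ∨ (((x2 ∧ x0) ∨ ¬F) ∨ (¬x0 ∨ ¬x2))
  →1  ((x2 ∧ x0) ∨ ¬F) ∨ (¬x0 ∨ ¬x2)
  →2  ((x2 ∧ x0) ∨ T) ∨ (¬x0 ∨ ¬x2)
  →3  T ∨ (¬x0 ∨ ¬x2)
  →4  T

Answer: normal form = T  (in 4 steps)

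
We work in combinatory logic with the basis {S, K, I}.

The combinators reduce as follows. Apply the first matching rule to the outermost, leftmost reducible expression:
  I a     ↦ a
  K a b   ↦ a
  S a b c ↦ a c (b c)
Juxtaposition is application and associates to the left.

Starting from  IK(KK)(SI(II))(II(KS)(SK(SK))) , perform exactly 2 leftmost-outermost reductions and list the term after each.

Answer: after 2 steps: KK(II(KS)(SK(SK)))

Reduction:
  start: IK(KK)(SI(II))(II(KS)(SK(SK)))
  step 1: K(KK)(SI(II))(II(KS)(SK(SK)))
  step 2: KK(II(KS)(SK(SK)))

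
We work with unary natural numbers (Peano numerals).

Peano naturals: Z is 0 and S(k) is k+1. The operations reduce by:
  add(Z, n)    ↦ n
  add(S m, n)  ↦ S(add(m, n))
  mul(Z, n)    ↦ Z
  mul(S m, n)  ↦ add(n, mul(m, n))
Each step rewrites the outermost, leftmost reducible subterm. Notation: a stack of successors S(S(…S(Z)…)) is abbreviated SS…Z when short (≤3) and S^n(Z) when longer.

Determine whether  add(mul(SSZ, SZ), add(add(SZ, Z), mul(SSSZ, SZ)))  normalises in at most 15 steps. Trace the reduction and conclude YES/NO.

Answer: NO — after 15 steps the term is S(S(S(add(SZ, mul(SSZ, SZ))))), not yet normal

Derivation:
  start: add(mul(SSZ, SZ), add(add(SZ, Z), mul(SSSZ, SZ)))
  →1  add(add(SZ, mul(SZ, SZ)), add(add(SZ, Z), mul(SSSZ, SZ)))
  →2  add(S(add(Z, mul(SZ, SZ))), add(add(SZ, Z), mul(SSSZ, SZ)))
  →3  S(add(add(Z, mul(SZ, SZ)), add(add(SZ, Z), mul(SSSZ, SZ))))
  →4  S(add(mul(SZ, SZ), add(add(SZ, Z), mul(SSSZ, SZ))))
  →5  S(add(add(SZ, mul(Z, SZ)), add(add(SZ, Z), mul(SSSZ, SZ))))
  →6  S(add(S(add(Z, mul(Z, SZ))), add(add(SZ, Z), mul(SSSZ, SZ))))
  →7  S(S(add(add(Z, mul(Z, SZ)), add(add(SZ, Z), mul(SSSZ, SZ)))))
  →8  S(S(add(mul(Z, SZ), add(add(SZ, Z), mul(SSSZ, SZ)))))
  →9  S(S(add(Z, add(add(SZ, Z), mul(SSSZ, SZ)))))
  →10  S(S(add(add(SZ, Z), mul(SSSZ, SZ))))
  →11  S(S(add(S(add(Z, Z)), mul(SSSZ, SZ))))
  →12  S(S(S(add(add(Z, Z), mul(SSSZ, SZ)))))
  →13  S(S(S(add(Z, mul(SSSZ, SZ)))))
  →14  S(S(S(mul(SSSZ, SZ))))
  →15  S(S(S(add(SZ, mul(SSZ, SZ)))))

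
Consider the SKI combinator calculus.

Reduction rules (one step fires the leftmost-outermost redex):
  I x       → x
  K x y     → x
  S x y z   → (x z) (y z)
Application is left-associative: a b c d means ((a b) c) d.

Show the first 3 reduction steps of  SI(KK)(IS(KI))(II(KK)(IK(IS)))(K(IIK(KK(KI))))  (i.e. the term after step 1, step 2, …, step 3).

  start: SI(KK)(IS(KI))(II(KK)(IK(IS)))(K(IIK(KK(KI))))
  step 1: I(IS(KI))(KK(IS(KI)))(II(KK)(IK(IS)))(K(IIK(KK(KI))))
  step 2: IS(KI)(KK(IS(KI)))(II(KK)(IK(IS)))(K(IIK(KK(KI))))
  step 3: S(KI)(KK(IS(KI)))(II(KK)(IK(IS)))(K(IIK(KK(KI))))

Answer: after 3 steps: S(KI)(KK(IS(KI)))(II(KK)(IK(IS)))(K(IIK(KK(KI))))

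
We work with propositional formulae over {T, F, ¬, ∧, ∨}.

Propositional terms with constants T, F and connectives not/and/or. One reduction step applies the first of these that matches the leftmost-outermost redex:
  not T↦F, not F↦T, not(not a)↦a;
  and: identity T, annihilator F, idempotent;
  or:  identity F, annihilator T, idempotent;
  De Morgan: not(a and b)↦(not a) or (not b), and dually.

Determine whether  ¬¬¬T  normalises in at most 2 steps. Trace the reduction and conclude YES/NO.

  start: ¬¬¬T
  step 1: ¬T
  step 2: F

Answer: YES — reaches normal form F in 2 ≤ 2 steps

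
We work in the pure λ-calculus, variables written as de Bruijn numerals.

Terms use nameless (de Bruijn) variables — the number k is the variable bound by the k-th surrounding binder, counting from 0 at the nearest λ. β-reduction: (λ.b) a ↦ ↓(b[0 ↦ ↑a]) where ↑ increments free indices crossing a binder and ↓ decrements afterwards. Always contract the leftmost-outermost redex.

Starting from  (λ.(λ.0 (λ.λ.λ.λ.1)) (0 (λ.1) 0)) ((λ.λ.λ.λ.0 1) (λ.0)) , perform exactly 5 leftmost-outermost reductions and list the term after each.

  start: (λ.(λ.0 (λ.λ.λ.λ.1)) (0 (λ.1) 0)) ((λ.λ.λ.λ.0 1) (λ.0))
  step 1: (λ.0 (λ.λ.λ.λ.1)) ((λ.λ.λ.λ.0 1) (λ.0) (λ.(λ.λ.λ.λ.0 1) (λ.0)) ((λ.λ.λ.λ.0 1) (λ.0)))
  step 2: (λ.λ.λ.λ.0 1) (λ.0) (λ.(λ.λ.λ.λ.0 1) (λ.0)) ((λ.λ.λ.λ.0 1) (λ.0)) (λ.λ.λ.λ.1)
  step 3: (λ.λ.λ.0 1) (λ.(λ.λ.λ.λ.0 1) (λ.0)) ((λ.λ.λ.λ.0 1) (λ.0)) (λ.λ.λ.λ.1)
  step 4: (λ.λ.0 1) ((λ.λ.λ.λ.0 1) (λ.0)) (λ.λ.λ.λ.1)
  step 5: (λ.0 ((λ.λ.λ.λ.0 1) (λ.0))) (λ.λ.λ.λ.1)

Answer: after 5 steps: (λ.0 ((λ.λ.λ.λ.0 1) (λ.0))) (λ.λ.λ.λ.1)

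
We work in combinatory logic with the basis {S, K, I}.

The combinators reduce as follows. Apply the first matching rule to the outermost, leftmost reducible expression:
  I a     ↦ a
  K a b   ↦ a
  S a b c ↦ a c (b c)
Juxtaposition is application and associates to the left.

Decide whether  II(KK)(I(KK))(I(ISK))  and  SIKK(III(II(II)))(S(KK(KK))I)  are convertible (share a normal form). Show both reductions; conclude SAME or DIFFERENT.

Term A:
  start: II(KK)(I(KK))(I(ISK))
  step 1: I(KK)(I(KK))(I(ISK))
  step 2: KK(I(KK))(I(ISK))
  step 3: K(I(ISK))
  step 4: K(ISK)
  step 5: K(SK)

Term B:
  start: SIKK(III(II(II)))(S(KK(KK))I)
  step 1: IK(KK)(III(II(II)))(S(KK(KK))I)
  step 2: K(KK)(III(II(II)))(S(KK(KK))I)
  step 3: KK(S(KK(KK))I)
  step 4: K

Answer: DIFFERENT — A ⇓ K(SK), B ⇓ K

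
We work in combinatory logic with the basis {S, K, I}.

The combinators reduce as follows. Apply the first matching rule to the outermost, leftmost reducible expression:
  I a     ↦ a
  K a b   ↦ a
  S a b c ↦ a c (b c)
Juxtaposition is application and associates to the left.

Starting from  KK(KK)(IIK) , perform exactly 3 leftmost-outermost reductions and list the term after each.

  start: KK(KK)(IIK)
  [1] K(IIK)
  [2] K(IK)
  [3] KK

Answer: after 3 steps: KK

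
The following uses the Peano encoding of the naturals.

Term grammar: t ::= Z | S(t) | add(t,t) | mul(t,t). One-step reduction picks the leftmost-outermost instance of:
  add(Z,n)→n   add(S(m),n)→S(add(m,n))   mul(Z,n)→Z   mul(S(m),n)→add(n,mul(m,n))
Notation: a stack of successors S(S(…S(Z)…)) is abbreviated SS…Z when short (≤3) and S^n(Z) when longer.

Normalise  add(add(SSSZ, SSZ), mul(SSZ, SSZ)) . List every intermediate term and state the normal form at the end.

Answer: normal form = S^9(Z)  (in 19 steps)

Working:
  start: add(add(SSSZ, SSZ), mul(SSZ, SSZ))
  →1  add(S(add(SSZ, SSZ)), mul(SSZ, SSZ))
  →2  S(add(add(SSZ, SSZ), mul(SSZ, SSZ)))
  →3  S(add(S(add(SZ, SSZ)), mul(SSZ, SSZ)))
  →4  S(S(add(add(SZ, SSZ), mul(SSZ, SSZ))))
  →5  S(S(add(S(add(Z, SSZ)), mul(SSZ, SSZ))))
  →6  S(S(S(add(add(Z, SSZ), mul(SSZ, SSZ)))))
  →7  S(S(S(add(SSZ, mul(SSZ, SSZ)))))
  →8  S(S(S(S(add(SZ, mul(SSZ, SSZ))))))
  →9  S(S(S(S(S(add(Z, mul(SSZ, SSZ)))))))
  →10  S(S(S(S(S(mul(SSZ, SSZ))))))
  →11  S(S(S(S(S(add(SSZ, mul(SZ, SSZ)))))))
  →12  S(S(S(S(S(S(add(SZ, mul(SZ, SSZ))))))))
  →13  S(S(S(S(S(S(S(add(Z, mul(SZ, SSZ)))))))))
  →14  S(S(S(S(S(S(S(mul(SZ, SSZ))))))))
  →15  S(S(S(S(S(S(S(add(SSZ, mul(Z, SSZ)))))))))
  →16  S(S(S(S(S(S(S(S(add(SZ, mul(Z, SSZ))))))))))
  →17  S(S(S(S(S(S(S(S(S(add(Z, mul(Z, SSZ)))))))))))
  →18  S(S(S(S(S(S(S(S(S(mul(Z, SSZ))))))))))
  →19  S^9(Z)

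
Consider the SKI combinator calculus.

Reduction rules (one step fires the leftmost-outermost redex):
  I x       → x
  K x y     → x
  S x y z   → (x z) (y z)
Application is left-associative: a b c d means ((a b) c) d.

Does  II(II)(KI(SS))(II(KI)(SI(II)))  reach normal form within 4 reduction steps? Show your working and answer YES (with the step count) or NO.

Answer: NO — after 4 steps the term is KI(SS)(II(KI)(SI(II))), not yet normal

Reduction:
  start: II(II)(KI(SS))(II(KI)(SI(II)))
  [1] I(II)(KI(SS))(II(KI)(SI(II)))
  [2] II(KI(SS))(II(KI)(SI(II)))
  [3] I(KI(SS))(II(KI)(SI(II)))
  [4] KI(SS)(II(KI)(SI(II)))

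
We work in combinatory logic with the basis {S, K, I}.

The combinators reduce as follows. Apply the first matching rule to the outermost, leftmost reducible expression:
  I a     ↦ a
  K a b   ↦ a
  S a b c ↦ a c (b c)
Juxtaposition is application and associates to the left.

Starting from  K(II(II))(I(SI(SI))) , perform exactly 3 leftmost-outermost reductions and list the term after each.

Answer: after 3 steps: II

Derivation:
  start: K(II(II))(I(SI(SI)))
  [1] II(II)
  [2] I(II)
  [3] II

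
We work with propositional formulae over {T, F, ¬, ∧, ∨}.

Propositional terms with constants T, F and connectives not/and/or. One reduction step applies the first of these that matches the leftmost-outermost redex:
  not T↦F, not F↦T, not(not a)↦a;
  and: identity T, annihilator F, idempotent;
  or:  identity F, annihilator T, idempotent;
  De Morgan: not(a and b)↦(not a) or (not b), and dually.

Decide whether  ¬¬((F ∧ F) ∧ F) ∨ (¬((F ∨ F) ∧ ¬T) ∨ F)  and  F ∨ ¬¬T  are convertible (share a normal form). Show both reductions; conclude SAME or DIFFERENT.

Term A:
  start: ¬¬((F ∧ F) ∧ F) ∨ (¬((F ∨ F) ∧ ¬T) ∨ F)
  [1] ((F ∧ F) ∧ F) ∨ (¬((F ∨ F) ∧ ¬T) ∨ F)
  [2] F ∨ (¬((F ∨ F) ∧ ¬T) ∨ F)
  [3] ¬((F ∨ F) ∧ ¬T) ∨ F
  [4] ¬((F ∨ F) ∧ ¬T)
  [5] ¬(F ∨ F) ∨ ¬¬T
  [6] (¬F ∧ ¬F) ∨ ¬¬T
  [7] ¬F ∨ ¬¬T
  [8] T ∨ ¬¬T
  [9] T

Term B:
  start: F ∨ ¬¬T
  [1] ¬¬T
  [2] T

Answer: SAME — A ⇓ T, B ⇓ T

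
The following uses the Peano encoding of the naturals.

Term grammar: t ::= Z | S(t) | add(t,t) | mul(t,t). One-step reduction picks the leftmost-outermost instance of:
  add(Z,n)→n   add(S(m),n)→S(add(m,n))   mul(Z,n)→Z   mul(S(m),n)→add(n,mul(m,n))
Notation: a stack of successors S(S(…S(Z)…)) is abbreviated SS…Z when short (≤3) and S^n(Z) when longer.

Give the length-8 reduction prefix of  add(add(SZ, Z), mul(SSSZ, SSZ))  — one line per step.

Answer: after 8 steps: S(S(S(mul(SSZ, SSZ))))

Working:
  start: add(add(SZ, Z), mul(SSSZ, SSZ))
  [1] add(S(add(Z, Z)), mul(SSSZ, SSZ))
  [2] S(add(add(Z, Z), mul(SSSZ, SSZ)))
  [3] S(add(Z, mul(SSSZ, SSZ)))
  [4] S(mul(SSSZ, SSZ))
  [5] S(add(SSZ, mul(SSZ, SSZ)))
  [6] S(S(add(SZ, mul(SSZ, SSZ))))
  [7] S(S(S(add(Z, mul(SSZ, SSZ)))))
  [8] S(S(S(mul(SSZ, SSZ))))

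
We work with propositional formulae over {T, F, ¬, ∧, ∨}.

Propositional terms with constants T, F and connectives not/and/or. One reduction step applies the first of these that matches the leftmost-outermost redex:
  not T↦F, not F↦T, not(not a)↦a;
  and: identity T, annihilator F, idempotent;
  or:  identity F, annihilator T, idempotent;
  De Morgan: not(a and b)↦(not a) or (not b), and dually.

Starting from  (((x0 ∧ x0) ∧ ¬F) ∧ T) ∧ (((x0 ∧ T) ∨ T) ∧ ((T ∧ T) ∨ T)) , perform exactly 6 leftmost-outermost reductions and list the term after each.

Answer: after 6 steps: x0 ∧ ((T ∧ T) ∨ T)

Reduction:
  start: (((x0 ∧ x0) ∧ ¬F) ∧ T) ∧ (((x0 ∧ T) ∨ T) ∧ ((T ∧ T) ∨ T))
  →1  ((x0 ∧ x0) ∧ ¬F) ∧ (((x0 ∧ T) ∨ T) ∧ ((T ∧ T) ∨ T))
  →2  (x0 ∧ ¬F) ∧ (((x0 ∧ T) ∨ T) ∧ ((T ∧ T) ∨ T))
  →3  (x0 ∧ T) ∧ (((x0 ∧ T) ∨ T) ∧ ((T ∧ T) ∨ T))
  →4  x0 ∧ (((x0 ∧ T) ∨ T) ∧ ((T ∧ T) ∨ T))
  →5  x0 ∧ (T ∧ ((T ∧ T) ∨ T))
  →6  x0 ∧ ((T ∧ T) ∨ T)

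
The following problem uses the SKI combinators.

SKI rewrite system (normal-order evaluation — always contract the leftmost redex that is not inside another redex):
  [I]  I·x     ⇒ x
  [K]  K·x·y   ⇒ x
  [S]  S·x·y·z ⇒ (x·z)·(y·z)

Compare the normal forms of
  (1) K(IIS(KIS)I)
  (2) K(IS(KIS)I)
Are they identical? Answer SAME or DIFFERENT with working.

Term A:
  start: K(IIS(KIS)I)
  →1  K(IS(KIS)I)
  →2  K(S(KIS)I)
  →3  K(SII)

Term B:
  start: K(IS(KIS)I)
  →1  K(S(KIS)I)
  →2  K(SII)

Answer: SAME — A ⇓ K(SII), B ⇓ K(SII)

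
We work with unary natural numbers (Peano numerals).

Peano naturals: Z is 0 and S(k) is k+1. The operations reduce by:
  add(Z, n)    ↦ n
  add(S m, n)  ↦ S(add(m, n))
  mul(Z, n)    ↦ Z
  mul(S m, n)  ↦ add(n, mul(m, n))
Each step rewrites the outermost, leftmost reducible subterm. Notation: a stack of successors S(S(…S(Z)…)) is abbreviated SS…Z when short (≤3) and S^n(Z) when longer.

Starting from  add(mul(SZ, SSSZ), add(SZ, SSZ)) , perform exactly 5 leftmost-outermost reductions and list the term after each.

  start: add(mul(SZ, SSSZ), add(SZ, SSZ))
  →1  add(add(SSSZ, mul(Z, SSSZ)), add(SZ, SSZ))
  →2  add(S(add(SSZ, mul(Z, SSSZ))), add(SZ, SSZ))
  →3  S(add(add(SSZ, mul(Z, SSSZ)), add(SZ, SSZ)))
  →4  S(add(S(add(SZ, mul(Z, SSSZ))), add(SZ, SSZ)))
  →5  S(S(add(add(SZ, mul(Z, SSSZ)), add(SZ, SSZ))))

Answer: after 5 steps: S(S(add(add(SZ, mul(Z, SSSZ)), add(SZ, SSZ))))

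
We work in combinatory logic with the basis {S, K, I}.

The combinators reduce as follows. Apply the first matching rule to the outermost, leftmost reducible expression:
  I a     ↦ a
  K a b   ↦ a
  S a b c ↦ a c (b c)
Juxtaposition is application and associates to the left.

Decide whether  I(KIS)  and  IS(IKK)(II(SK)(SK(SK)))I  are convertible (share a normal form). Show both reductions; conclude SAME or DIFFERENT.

Answer: DIFFERENT — A ⇓ I, B ⇓ KI

Derivation:
Term A:
  start: I(KIS)
  →1  KIS
  →2  I

Term B:
  start: IS(IKK)(II(SK)(SK(SK)))I
  →1  S(IKK)(II(SK)(SK(SK)))I
  →2  IKKI(II(SK)(SK(SK))I)
  →3  KKI(II(SK)(SK(SK))I)
  →4  K(II(SK)(SK(SK))I)
  →5  K(I(SK)(SK(SK))I)
  →6  K(SK(SK(SK))I)
  →7  K(KI(SK(SK)I))
  →8  KI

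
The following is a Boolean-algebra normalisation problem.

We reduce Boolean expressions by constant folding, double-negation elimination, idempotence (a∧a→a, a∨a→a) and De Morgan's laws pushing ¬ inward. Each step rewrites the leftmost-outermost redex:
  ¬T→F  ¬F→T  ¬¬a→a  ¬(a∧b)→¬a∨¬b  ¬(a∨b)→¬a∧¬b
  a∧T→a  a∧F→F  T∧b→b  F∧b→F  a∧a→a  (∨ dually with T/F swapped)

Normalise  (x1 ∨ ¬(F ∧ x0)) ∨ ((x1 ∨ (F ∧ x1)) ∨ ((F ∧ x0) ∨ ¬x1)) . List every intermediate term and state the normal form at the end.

  start: (x1 ∨ ¬(F ∧ x0)) ∨ ((x1 ∨ (F ∧ x1)) ∨ ((F ∧ x0) ∨ ¬x1))
  →1  (x1 ∨ (¬F ∨ ¬x0)) ∨ ((x1 ∨ (F ∧ x1)) ∨ ((F ∧ x0) ∨ ¬x1))
  →2  (x1 ∨ (T ∨ ¬x0)) ∨ ((x1 ∨ (F ∧ x1)) ∨ ((F ∧ x0) ∨ ¬x1))
  →3  (x1 ∨ T) ∨ ((x1 ∨ (F ∧ x1)) ∨ ((F ∧ x0) ∨ ¬x1))
  →4  T ∨ ((x1 ∨ (F ∧ x1)) ∨ ((F ∧ x0) ∨ ¬x1))
  →5  T

Answer: normal form = T  (in 5 steps)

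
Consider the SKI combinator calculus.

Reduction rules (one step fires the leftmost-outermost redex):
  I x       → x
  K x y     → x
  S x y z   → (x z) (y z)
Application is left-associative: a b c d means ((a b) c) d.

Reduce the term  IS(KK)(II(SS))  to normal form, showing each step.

  start: IS(KK)(II(SS))
  [1] S(KK)(II(SS))
  [2] S(KK)(I(SS))
  [3] S(KK)(SS)

Answer: normal form = S(KK)(SS)  (in 3 steps)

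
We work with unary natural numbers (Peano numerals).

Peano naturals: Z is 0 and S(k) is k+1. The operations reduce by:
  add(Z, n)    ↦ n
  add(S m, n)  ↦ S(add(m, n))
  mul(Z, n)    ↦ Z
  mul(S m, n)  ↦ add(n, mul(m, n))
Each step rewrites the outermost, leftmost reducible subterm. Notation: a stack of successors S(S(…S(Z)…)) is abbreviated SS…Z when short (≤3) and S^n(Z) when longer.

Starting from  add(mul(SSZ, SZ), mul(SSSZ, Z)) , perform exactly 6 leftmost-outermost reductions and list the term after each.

Answer: after 6 steps: S(add(S(add(Z, mul(Z, SZ))), mul(SSSZ, Z)))

Reduction:
  start: add(mul(SSZ, SZ), mul(SSSZ, Z))
  →1  add(add(SZ, mul(SZ, SZ)), mul(SSSZ, Z))
  →2  add(S(add(Z, mul(SZ, SZ))), mul(SSSZ, Z))
  →3  S(add(add(Z, mul(SZ, SZ)), mul(SSSZ, Z)))
  →4  S(add(mul(SZ, SZ), mul(SSSZ, Z)))
  →5  S(add(add(SZ, mul(Z, SZ)), mul(SSSZ, Z)))
  →6  S(add(S(add(Z, mul(Z, SZ))), mul(SSSZ, Z)))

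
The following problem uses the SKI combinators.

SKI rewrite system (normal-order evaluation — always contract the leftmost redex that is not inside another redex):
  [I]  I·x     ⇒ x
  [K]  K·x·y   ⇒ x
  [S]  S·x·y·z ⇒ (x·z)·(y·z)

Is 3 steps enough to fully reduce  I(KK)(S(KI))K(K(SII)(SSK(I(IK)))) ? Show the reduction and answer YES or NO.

  start: I(KK)(S(KI))K(K(SII)(SSK(I(IK))))
  [1] KK(S(KI))K(K(SII)(SSK(I(IK))))
  [2] KK(K(SII)(SSK(I(IK))))
  [3] K

Answer: YES — reaches normal form K in 3 ≤ 3 steps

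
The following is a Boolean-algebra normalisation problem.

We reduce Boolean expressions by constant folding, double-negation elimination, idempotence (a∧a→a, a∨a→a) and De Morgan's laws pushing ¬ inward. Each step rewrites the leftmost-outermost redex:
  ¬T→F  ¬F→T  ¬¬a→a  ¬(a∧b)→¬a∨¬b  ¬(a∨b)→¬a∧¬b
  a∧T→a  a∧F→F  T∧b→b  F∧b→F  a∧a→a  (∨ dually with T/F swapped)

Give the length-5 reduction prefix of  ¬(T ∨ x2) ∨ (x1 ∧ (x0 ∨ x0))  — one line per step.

Answer: after 5 steps: x1 ∧ x0

Derivation:
  start: ¬(T ∨ x2) ∨ (x1 ∧ (x0 ∨ x0))
  step 1: (¬T ∧ ¬x2) ∨ (x1 ∧ (x0 ∨ x0))
  step 2: (F ∧ ¬x2) ∨ (x1 ∧ (x0 ∨ x0))
  step 3: F ∨ (x1 ∧ (x0 ∨ x0))
  step 4: x1 ∧ (x0 ∨ x0)
  step 5: x1 ∧ x0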